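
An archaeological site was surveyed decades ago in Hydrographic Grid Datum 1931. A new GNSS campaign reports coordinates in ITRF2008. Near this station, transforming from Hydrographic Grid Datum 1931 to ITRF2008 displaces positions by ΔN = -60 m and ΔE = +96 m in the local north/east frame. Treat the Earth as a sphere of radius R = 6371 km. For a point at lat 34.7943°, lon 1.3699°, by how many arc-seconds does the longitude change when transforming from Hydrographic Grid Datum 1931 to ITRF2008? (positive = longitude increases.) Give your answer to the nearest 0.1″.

Δλ = 3.8″

At latitude 34.7943°, cos φ = 0.821206.
One radian of longitude at latitude φ spans R cos φ, so Δλ = ΔE / (R cos φ) = 96.0 / (6371000 × 0.821206) = 1.8349e-05 rad = 3.785″.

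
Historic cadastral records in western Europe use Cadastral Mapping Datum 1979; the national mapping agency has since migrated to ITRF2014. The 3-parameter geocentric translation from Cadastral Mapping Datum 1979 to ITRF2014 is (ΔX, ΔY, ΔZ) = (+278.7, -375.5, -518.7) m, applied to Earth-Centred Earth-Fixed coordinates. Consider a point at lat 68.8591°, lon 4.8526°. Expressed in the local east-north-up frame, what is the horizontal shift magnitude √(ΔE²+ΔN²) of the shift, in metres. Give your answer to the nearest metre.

At φ = 68.8591°, λ = 4.8526°: sin φ = 0.932696, cos φ = 0.360663, sin λ = 0.084593, cos λ = 0.996416.
ΔE = −sin λ·ΔX + cos λ·ΔY = −(0.084593)·(278.7) + (0.996416)·(-375.5) = -397.73 m.
ΔN = −sin φ cos λ·ΔX − sin φ sin λ·ΔY + cos φ·ΔZ = −(0.932696)(0.996416)(278.7) − (0.932696)(0.084593)(-375.5) + (0.360663)(-518.7) = -416.46 m.
Horizontal magnitude = √(ΔE² + ΔN²) = √((-397.73)² + (-416.46)²) = 575.87 m.

576 m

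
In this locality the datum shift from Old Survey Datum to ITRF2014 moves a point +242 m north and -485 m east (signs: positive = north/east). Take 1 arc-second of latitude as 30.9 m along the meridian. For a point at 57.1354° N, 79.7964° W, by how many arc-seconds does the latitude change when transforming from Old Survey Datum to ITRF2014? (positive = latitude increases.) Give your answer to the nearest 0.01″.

1″ of latitude = 30.90 m, so Δφ = 242.0 / 30.90 = 7.832″.

Δφ = 7.83″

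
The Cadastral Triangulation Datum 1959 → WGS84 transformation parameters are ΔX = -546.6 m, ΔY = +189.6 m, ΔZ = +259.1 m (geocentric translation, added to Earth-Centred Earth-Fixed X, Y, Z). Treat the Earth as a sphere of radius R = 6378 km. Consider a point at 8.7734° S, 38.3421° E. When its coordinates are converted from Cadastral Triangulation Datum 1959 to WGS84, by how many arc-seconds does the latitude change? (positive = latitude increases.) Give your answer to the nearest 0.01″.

sin φ = -0.152527, cos φ = 0.988299, sin λ = 0.620356, cos λ = 0.784321.
North component: ΔN = −sin φ cos λ·ΔX − sin φ sin λ·ΔY + cos φ·ΔZ = −(-0.152527)(0.784321)(-546.6) − (-0.152527)(0.620356)(189.6) + (0.988299)(259.1) = 208.62 m.
1° of latitude spans πR/180 = 111317 m, so Δφ = 208.62 / 111317 × 3600 = 6.747″.

Δφ = 6.75″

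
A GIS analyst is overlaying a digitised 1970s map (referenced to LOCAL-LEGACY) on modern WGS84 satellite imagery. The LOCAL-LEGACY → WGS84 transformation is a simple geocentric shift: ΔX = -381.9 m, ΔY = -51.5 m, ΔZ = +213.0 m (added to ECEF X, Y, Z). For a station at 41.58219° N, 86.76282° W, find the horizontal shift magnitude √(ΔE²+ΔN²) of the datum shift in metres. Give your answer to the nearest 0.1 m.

The local east axis at (φ, λ) is (−sin λ, cos λ, 0), so ΔE = −sin(-86.76282°)·(-381.9) + cos(-86.76282°)·(-51.5) = -384.20 m.
The local north axis is (−sin φ cos λ, −sin φ sin λ, cos φ), giving ΔN = 14.313 − 34.126 + 159.325 = 139.51 m.
Horizontal magnitude = √(ΔE² + ΔN²) = √((-384.20)² + 139.51²) = 408.74 m.

408.7 m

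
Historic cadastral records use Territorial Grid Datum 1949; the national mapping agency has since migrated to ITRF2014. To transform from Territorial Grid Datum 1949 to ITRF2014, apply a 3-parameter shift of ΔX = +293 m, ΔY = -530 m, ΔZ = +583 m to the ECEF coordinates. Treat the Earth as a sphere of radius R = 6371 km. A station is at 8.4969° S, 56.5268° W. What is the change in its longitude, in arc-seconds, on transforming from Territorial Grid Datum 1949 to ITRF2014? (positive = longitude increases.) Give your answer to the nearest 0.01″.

sin φ = -0.147756, cos φ = 0.989024, sin λ = -0.834144, cos λ = 0.551547.
East component: ΔE = −sin λ·ΔX + cos λ·ΔY = −(-0.834144)(293) + (0.551547)(-530) = -47.92 m.
1° of latitude spans πR/180 = 111195 m; at latitude φ, 1° of longitude spans that × cos φ = 109974.4 m, so Δλ = -47.92 / 109974.4 × 3600 = -1.569″.

Δλ = -1.57″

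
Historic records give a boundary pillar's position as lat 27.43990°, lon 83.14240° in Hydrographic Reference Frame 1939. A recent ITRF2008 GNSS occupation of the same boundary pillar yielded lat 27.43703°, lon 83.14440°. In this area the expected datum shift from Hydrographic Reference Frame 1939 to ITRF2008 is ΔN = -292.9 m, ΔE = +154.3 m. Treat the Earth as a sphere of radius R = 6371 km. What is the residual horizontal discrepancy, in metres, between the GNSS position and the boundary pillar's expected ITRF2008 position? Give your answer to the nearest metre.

50 m

Observed coordinate differences: Δφ = -0.00287°, Δλ = +0.00200°.
Converting to metres (1° lat = 111195 m, cos φ = 0.887495): observed ΔN = -319.1 m, observed ΔE = 197.4 m.
Subtracting the expected shift leaves a residual of -319.1 − (-292.9) = -26.2 m north and 197.4 − (154.3) = 43.1 m east.
Residual distance = √((-26.2)² + 43.1²) = 50.4 m.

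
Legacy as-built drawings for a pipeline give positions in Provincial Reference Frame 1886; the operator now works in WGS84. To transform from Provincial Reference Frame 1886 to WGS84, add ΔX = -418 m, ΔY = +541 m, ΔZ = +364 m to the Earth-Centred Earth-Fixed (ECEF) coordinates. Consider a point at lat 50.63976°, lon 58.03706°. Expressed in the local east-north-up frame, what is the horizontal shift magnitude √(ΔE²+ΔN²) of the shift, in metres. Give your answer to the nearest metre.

643 m

At φ = 50.63976°, λ = 58.03706°: sin φ = 0.773174, cos φ = 0.634194, sin λ = 0.848391, cos λ = 0.529371.
ΔE = −sin λ·ΔX + cos λ·ΔY = −(0.848391)·(-418) + (0.529371)·(541) = 641.02 m.
ΔN = −sin φ cos λ·ΔX − sin φ sin λ·ΔY + cos φ·ΔZ = −(0.773174)(0.529371)(-418) − (0.773174)(0.848391)(541) + (0.634194)(364) = 47.06 m.
Horizontal magnitude = √(ΔE² + ΔN²) = √(641.02² + 47.06²) = 642.74 m.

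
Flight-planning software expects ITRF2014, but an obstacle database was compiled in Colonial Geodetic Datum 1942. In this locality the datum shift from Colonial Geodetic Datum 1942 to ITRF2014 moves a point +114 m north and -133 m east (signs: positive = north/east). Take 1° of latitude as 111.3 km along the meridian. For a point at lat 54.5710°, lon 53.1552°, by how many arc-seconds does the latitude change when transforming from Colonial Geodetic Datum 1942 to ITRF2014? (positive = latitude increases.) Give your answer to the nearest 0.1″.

1° of latitude = 111.3 km, so Δφ = 114.0 / 111300 = 0.0010243° = 3.687″.

Δφ = 3.7″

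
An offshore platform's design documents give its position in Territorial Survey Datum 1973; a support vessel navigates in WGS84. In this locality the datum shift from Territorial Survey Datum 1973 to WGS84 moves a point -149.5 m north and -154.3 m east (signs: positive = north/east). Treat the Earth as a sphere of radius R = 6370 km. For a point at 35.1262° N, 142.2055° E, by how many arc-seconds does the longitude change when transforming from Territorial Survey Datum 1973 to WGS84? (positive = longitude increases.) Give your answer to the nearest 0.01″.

At latitude 35.1262°, cos φ = 0.817887.
One radian of longitude at latitude φ spans R cos φ, so Δλ = ΔE / (R cos φ) = -154.3 / (6370000 × 0.817887) = -2.9616e-05 rad = -6.109″.

Δλ = -6.11″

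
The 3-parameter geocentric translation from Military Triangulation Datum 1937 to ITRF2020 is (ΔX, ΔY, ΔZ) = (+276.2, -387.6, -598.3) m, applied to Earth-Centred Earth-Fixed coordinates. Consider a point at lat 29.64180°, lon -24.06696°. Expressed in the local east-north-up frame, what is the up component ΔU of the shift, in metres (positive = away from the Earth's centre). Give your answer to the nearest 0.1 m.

At φ = 29.64180°, λ = -24.06696°: sin φ = 0.494576, cos φ = 0.869134, sin λ = -0.407804, cos λ = 0.913069.
ΔU = cos φ cos λ·ΔX + cos φ sin λ·ΔY + sin φ·ΔZ = (0.869134)(0.913069)(276.2) + (0.869134)(-0.407804)(-387.6) + (0.494576)(-598.3) = 60.66 m.

ΔU = 60.7 m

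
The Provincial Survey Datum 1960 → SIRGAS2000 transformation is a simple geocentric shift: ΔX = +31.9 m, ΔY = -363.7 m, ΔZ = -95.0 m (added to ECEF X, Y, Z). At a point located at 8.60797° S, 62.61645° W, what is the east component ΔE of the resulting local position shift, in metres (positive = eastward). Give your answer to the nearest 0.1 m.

At φ = -8.60797°, λ = -62.61645°: sin φ = -0.149673, cos φ = 0.988736, sin λ = -0.887947, cos λ = 0.459945.
ΔE = −sin λ·ΔX + cos λ·ΔY = −(-0.887947)·(31.9) + (0.459945)·(-363.7) = -138.96 m.

ΔE = -139.0 m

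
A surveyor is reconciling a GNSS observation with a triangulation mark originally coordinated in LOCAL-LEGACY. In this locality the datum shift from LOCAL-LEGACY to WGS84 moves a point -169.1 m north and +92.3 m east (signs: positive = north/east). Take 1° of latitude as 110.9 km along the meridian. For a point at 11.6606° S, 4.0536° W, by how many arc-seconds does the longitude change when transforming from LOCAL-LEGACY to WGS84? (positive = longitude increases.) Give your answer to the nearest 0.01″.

At latitude -11.6606°, cos φ = 0.979362.
1° of longitude at this latitude = 110.9 × cos φ = 108.61 km, so Δλ = 92.3 / 108611.2 = 0.0008498° = 3.059″.

Δλ = 3.06″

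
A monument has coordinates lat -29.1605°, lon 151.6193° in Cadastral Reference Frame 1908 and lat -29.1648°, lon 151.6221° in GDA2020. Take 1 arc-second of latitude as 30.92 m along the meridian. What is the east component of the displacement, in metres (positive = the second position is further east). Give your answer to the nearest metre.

Δφ = -29.1648° − -29.1605° = -0.0043°; Δλ = 151.6221° − 151.6193° = +0.0028°.
1° of latitude = 3600 × 30.92 = 111312 m.
ΔN = Δφ × 111312 = -478.6 m; ΔE = Δλ × 111312 × cos(-29.1605°) = +0.0028 × 111312 × 0.873258 = 272.2 m.

ΔE = 272 m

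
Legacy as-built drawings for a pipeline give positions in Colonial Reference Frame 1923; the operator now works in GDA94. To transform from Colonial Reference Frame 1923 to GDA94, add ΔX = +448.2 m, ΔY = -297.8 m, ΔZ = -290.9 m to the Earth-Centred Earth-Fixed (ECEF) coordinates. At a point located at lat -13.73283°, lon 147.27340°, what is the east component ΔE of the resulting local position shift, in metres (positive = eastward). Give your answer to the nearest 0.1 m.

ΔE = 8.2 m

At φ = -13.73283°, λ = 147.27340°: sin φ = -0.237395, cos φ = 0.971413, sin λ = 0.540631, cos λ = -0.841260.
ΔE = −sin λ·ΔX + cos λ·ΔY = −(0.540631)·(448.2) + (-0.841260)·(-297.8) = 8.22 m.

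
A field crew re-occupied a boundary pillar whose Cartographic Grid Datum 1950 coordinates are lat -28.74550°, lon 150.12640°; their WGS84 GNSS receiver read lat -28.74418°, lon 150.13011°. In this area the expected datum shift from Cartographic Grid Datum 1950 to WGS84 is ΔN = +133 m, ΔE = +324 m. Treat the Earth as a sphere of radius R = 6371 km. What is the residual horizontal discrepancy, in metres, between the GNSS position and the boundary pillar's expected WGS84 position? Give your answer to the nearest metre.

40 m

Observed coordinate differences: Δφ = +0.00132°, Δλ = +0.00371°.
Converting to metres (1° lat = 111195 m, cos φ = 0.876765): observed ΔN = 146.8 m, observed ΔE = 361.7 m.
Subtracting the expected shift leaves a residual of 146.8 − (133) = 13.8 m north and 361.7 − (324) = 37.7 m east.
Residual distance = √(13.8² + 37.7²) = 40.1 m.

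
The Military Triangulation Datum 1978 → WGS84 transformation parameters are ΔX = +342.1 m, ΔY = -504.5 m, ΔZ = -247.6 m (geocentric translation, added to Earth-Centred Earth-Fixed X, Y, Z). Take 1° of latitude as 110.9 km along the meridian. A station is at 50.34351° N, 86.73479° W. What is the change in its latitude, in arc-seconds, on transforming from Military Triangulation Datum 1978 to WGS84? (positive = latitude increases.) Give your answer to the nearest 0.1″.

Δφ = -18.2″

sin φ = 0.769884, cos φ = 0.638183, sin λ = -0.998377, cos λ = 0.056958.
North component: ΔN = −sin φ cos λ·ΔX − sin φ sin λ·ΔY + cos φ·ΔZ = −(0.769884)(0.056958)(342.1) − (0.769884)(-0.998377)(-504.5) + (0.638183)(-247.6) = -560.79 m.
1° of latitude spans 110900 m, so Δφ = -560.79 / 110900 × 3600 = -18.204″.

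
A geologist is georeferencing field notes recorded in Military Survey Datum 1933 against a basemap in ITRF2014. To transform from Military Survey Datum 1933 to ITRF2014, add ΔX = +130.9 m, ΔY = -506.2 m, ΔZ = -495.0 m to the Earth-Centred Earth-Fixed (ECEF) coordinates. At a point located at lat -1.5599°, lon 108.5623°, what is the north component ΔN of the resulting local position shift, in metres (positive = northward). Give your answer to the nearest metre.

The local north axis is (−sin φ cos λ, −sin φ sin λ, cos φ), giving ΔN = -1.134 − 13.063 − 494.817 = -509.01 m.

ΔN = -509 m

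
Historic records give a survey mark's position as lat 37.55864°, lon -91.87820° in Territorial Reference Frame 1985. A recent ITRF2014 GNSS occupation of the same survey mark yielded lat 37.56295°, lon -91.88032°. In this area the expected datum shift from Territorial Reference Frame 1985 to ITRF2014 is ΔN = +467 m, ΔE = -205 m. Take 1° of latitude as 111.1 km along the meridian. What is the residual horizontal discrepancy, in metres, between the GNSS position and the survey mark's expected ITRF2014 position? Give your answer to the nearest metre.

Observed coordinate differences: Δφ = +0.00431°, Δλ = -0.00212°.
Converting to metres (1° lat = 111100 m, cos φ = 0.792730): observed ΔN = 478.8 m, observed ΔE = -186.7 m.
Subtracting the expected shift leaves a residual of 478.8 − (467) = 11.8 m north and -186.7 − (-205) = 18.3 m east.
Residual distance = √(11.8² + 18.3²) = 21.8 m.

22 m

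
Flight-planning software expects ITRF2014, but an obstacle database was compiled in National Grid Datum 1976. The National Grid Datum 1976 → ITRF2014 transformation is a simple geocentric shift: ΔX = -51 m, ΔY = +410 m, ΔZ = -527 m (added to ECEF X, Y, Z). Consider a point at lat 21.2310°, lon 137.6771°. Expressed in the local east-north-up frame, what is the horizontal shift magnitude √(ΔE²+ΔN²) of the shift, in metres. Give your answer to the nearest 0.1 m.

The local east axis at (φ, λ) is (−sin λ, cos λ, 0), so ΔE = −sin(137.6771°)·(-51) + cos(137.6771°)·410 = -268.80 m.
The local north axis is (−sin φ cos λ, −sin φ sin λ, cos φ), giving ΔN = -13.655 − 99.968 − 491.231 = -604.85 m.
Horizontal magnitude = √(ΔE² + ΔN²) = √((-268.80)² + (-604.85)²) = 661.89 m.

661.9 m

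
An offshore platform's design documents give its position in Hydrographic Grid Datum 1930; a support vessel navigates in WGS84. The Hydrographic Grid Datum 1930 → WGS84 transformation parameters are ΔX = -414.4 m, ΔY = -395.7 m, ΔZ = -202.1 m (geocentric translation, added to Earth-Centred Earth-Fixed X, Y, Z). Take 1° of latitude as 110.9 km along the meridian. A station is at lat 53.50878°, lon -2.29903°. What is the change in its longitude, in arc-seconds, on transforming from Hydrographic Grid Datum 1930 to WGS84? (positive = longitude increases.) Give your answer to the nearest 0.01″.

sin φ = 0.803948, cos φ = 0.594700, sin λ = -0.040115, cos λ = 0.999195.
East component: ΔE = −sin λ·ΔX + cos λ·ΔY = −(-0.040115)(-414.4) + (0.999195)(-395.7) = -412.01 m.
1° of latitude spans 110900 m; at latitude φ, 1° of longitude spans that × cos φ = 65952.2 m, so Δλ = -412.01 / 65952.2 × 3600 = -22.489″.

Δλ = -22.49″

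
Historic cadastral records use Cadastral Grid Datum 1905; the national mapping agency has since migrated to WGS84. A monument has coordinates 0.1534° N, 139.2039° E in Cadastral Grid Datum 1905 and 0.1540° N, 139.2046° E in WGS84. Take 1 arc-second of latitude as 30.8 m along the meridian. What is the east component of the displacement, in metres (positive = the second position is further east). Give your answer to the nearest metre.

ΔE = 78 m

Δφ = 0.1540° − 0.1534° = +0.0006°; Δλ = 139.2046° − 139.2039° = +0.0007°.
1° of latitude = 3600 × 30.80 = 110880 m.
ΔN = Δφ × 110880 = 66.5 m; ΔE = Δλ × 110880 × cos(0.1534°) = +0.0007 × 110880 × 0.999996 = 77.6 m.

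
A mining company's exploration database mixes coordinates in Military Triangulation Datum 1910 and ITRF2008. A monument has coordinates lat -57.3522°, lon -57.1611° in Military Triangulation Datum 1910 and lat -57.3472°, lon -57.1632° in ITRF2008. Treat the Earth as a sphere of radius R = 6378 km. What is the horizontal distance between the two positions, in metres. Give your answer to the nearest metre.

571 m

Δφ = -57.3472° − -57.3522° = +0.0050°; Δλ = -57.1632° − -57.1611° = -0.0021°.
1° along a meridian = πR/180 = 111317 m.
ΔN = Δφ × 111317 = 556.6 m; ΔE = Δλ × 111317 × cos(-57.3522°) = -0.0021 × 111317 × 0.539473 = -126.1 m.
Distance = √(ΔE² + ΔN²) = √((-126.1)² + 556.6²) = 570.7 m.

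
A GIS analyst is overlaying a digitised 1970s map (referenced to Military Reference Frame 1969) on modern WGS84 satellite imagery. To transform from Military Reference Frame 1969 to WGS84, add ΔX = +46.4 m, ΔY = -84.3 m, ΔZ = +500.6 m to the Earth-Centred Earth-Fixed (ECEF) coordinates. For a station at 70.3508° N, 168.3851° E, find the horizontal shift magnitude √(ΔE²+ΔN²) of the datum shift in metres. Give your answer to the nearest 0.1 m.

At φ = 70.3508°, λ = 168.3851°: sin φ = 0.941769, cos φ = 0.336260, sin λ = 0.201333, cos λ = -0.979523.
ΔE = −sin λ·ΔX + cos λ·ΔY = −(0.201333)·(46.4) + (-0.979523)·(-84.3) = 73.23 m.
ΔN = −sin φ cos λ·ΔX − sin φ sin λ·ΔY + cos φ·ΔZ = −(0.941769)(-0.979523)(46.4) − (0.941769)(0.201333)(-84.3) + (0.336260)(500.6) = 227.12 m.
Horizontal magnitude = √(ΔE² + ΔN²) = √(73.23² + 227.12²) = 238.63 m.

238.6 m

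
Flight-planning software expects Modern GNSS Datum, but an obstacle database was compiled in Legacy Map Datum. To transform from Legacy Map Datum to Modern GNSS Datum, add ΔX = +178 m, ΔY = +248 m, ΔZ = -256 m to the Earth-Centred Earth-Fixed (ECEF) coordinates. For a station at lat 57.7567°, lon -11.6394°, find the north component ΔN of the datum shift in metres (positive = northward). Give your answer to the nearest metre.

ΔN = -242 m

The local north axis is (−sin φ cos λ, −sin φ sin λ, cos φ), giving ΔN = -147.455 + 42.319 − 136.580 = -241.72 m.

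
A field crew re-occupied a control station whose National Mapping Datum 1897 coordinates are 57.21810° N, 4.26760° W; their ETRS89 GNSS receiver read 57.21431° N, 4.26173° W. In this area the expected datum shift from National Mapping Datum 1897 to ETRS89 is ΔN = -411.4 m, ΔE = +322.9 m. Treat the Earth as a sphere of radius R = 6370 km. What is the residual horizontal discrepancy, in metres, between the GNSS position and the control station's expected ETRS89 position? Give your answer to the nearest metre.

32 m

Observed coordinate differences: Δφ = -0.00379°, Δλ = +0.00587°.
Converting to metres (1° lat = 111177 m, cos φ = 0.541443): observed ΔN = -421.4 m, observed ΔE = 353.4 m.
Subtracting the expected shift leaves a residual of -421.4 − (-411.4) = -10.0 m north and 353.4 − (322.9) = 30.5 m east.
Residual distance = √((-10.0)² + 30.5²) = 32.0 m.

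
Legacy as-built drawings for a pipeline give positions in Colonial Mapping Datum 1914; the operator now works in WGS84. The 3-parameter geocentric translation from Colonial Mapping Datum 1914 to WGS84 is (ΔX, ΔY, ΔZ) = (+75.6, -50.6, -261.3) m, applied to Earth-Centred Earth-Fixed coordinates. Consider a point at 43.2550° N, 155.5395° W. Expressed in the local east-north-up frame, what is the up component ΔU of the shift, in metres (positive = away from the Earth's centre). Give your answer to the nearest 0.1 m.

ΔU = -213.9 m

The local up (radial) axis is (cos φ cos λ, cos φ sin λ, sin φ), giving ΔU = -50.118 + 15.259 − 179.055 = -213.91 m.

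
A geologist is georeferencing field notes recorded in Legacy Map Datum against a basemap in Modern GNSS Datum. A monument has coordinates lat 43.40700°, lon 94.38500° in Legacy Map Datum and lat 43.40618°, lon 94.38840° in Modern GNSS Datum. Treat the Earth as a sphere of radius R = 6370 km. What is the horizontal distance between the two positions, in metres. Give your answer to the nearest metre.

289 m

Δφ = 43.40618° − 43.40700° = -0.00082°; Δλ = 94.38840° − 94.38500° = +0.00340°.
1° along a meridian = πR/180 = 111177 m.
ΔN = Δφ × 111177 = -91.2 m; ΔE = Δλ × 111177 × cos(43.40700°) = +0.00340 × 111177 × 0.726491 = 274.6 m.
Distance = √(ΔE² + ΔN²) = √(274.6² + (-91.2)²) = 289.4 m.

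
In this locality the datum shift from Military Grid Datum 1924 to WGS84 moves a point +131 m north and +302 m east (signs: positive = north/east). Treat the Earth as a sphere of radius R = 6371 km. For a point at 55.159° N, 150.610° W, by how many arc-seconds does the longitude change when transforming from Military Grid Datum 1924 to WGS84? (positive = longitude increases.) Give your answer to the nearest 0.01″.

At latitude 55.159°, cos φ = 0.571301.
One radian of longitude at latitude φ spans R cos φ, so Δλ = ΔE / (R cos φ) = 302.0 / (6371000 × 0.571301) = 8.2973e-05 rad = 17.114″.

Δλ = 17.11″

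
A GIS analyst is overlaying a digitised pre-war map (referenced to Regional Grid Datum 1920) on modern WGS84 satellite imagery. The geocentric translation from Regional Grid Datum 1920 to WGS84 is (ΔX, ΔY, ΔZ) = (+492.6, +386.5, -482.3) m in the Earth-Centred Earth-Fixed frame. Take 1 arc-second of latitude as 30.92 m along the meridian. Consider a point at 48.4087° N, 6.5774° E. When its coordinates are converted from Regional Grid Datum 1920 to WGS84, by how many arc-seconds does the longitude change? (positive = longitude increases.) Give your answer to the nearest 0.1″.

Δλ = 16.0″

sin φ = 0.747899, cos φ = 0.663813, sin λ = 0.114545, cos λ = 0.993418.
East component: ΔE = −sin λ·ΔX + cos λ·ΔY = −(0.114545)(492.6) + (0.993418)(386.5) = 327.53 m.
1° of latitude spans 3600 × 30.92 = 111312 m; at latitude φ, 1° of longitude spans that × cos φ = 73890.3 m, so Δλ = 327.53 / 73890.3 × 3600 = 15.958″.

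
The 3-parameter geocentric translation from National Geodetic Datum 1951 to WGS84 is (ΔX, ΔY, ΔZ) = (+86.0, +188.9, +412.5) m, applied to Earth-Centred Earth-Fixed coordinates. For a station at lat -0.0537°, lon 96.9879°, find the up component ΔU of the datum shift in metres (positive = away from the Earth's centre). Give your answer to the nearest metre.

ΔU = 177 m

At φ = -0.0537°, λ = 96.9879°: sin φ = -0.000937, cos φ = 1.000000, sin λ = 0.992572, cos λ = -0.121660.
ΔU = cos φ cos λ·ΔX + cos φ sin λ·ΔY + sin φ·ΔZ = (1.000000)(-0.121660)(86.0) + (1.000000)(0.992572)(188.9) + (-0.000937)(412.5) = 176.65 m.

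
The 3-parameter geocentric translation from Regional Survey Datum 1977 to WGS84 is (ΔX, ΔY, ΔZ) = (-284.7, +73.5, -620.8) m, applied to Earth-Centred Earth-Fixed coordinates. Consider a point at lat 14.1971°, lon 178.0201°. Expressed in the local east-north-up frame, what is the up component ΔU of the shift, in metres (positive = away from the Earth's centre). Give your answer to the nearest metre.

ΔU = 126 m

The local up (radial) axis is (cos φ cos λ, cos φ sin λ, sin φ), giving ΔU = 275.840 + 2.462 − 152.256 = 126.05 m.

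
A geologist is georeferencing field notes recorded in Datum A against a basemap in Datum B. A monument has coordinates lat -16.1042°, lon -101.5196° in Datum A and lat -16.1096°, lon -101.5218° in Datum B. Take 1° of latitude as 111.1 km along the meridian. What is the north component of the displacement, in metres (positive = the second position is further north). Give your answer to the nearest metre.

Δφ = -16.1096° − -16.1042° = -0.0054°; Δλ = -101.5218° − -101.5196° = -0.0022°.
ΔN = Δφ × 111100 = -599.9 m; ΔE = Δλ × 111100 × cos(-16.1042°) = -0.0022 × 111100 × 0.960759 = -234.8 m.

ΔN = -600 m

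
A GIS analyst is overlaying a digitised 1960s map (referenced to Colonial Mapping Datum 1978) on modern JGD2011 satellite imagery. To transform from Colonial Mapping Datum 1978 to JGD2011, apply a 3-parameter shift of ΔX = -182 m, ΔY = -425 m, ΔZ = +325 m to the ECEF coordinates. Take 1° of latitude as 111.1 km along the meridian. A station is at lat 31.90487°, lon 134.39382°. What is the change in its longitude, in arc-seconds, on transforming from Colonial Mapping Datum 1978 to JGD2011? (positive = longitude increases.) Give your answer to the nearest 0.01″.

sin φ = 0.528510, cos φ = 0.848927, sin λ = 0.714548, cos λ = -0.699586.
East component: ΔE = −sin λ·ΔX + cos λ·ΔY = −(0.714548)(-182) + (-0.699586)(-425) = 427.37 m.
1° of latitude spans 111100 m; at latitude φ, 1° of longitude spans that × cos φ = 94315.8 m, so Δλ = 427.37 / 94315.8 × 3600 = 16.313″.

Δλ = 16.31″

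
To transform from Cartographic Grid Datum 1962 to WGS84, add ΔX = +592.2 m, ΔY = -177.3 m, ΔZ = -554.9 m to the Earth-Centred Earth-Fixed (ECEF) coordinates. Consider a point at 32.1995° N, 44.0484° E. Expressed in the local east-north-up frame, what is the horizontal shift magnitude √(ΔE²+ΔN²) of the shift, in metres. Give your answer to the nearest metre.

The local east axis at (φ, λ) is (−sin λ, cos λ, 0), so ΔE = −sin(44.0484°)·592.2 + cos(44.0484°)·(-177.3) = -539.17 m.
The local north axis is (−sin φ cos λ, −sin φ sin λ, cos φ), giving ΔN = -226.813 + 65.687 − 469.555 = -630.68 m.
Horizontal magnitude = √(ΔE² + ΔN²) = √((-539.17)² + (-630.68)²) = 829.74 m.

830 m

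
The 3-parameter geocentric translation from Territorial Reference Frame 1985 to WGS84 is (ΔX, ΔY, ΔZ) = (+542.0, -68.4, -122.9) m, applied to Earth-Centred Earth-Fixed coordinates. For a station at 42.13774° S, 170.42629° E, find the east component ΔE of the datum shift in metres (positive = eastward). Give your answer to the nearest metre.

At φ = -42.13774°, λ = 170.42629°: sin φ = -0.670915, cos φ = 0.741534, sin λ = 0.166316, cos λ = -0.986072.
ΔE = −sin λ·ΔX + cos λ·ΔY = −(0.166316)·(542.0) + (-0.986072)·(-68.4) = -22.70 m.

ΔE = -23 m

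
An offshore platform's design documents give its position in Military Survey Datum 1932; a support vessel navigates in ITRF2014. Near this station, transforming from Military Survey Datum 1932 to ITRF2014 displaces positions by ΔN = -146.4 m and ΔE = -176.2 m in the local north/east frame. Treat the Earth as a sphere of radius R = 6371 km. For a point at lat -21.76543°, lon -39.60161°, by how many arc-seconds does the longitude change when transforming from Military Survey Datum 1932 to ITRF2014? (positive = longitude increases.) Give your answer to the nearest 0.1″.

At latitude -21.76543°, cos φ = 0.928710.
One radian of longitude at latitude φ spans R cos φ, so Δλ = ΔE / (R cos φ) = -176.2 / (6371000 × 0.928710) = -2.9780e-05 rad = -6.142″.

Δλ = -6.1″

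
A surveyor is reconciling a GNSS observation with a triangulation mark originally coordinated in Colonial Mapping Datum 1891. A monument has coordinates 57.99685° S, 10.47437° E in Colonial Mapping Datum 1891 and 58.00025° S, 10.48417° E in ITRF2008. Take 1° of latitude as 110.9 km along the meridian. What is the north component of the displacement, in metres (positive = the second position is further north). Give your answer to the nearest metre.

Δφ = -58.00025° − -57.99685° = -0.00340°; Δλ = 10.48417° − 10.47437° = +0.00980°.
ΔN = Δφ × 110900 = -377.1 m; ΔE = Δλ × 110900 × cos(-57.99685°) = +0.00980 × 110900 × 0.529966 = 576.0 m.

ΔN = -377 m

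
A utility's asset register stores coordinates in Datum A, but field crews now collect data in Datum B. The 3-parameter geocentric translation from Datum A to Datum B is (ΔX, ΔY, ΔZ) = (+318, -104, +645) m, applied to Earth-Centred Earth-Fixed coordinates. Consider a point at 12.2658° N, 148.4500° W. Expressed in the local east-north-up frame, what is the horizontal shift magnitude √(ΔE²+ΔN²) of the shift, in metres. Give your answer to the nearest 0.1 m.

722.8 m

At φ = 12.2658°, λ = -148.4500°: sin φ = 0.212447, cos φ = 0.977173, sin λ = -0.523242, cos λ = -0.852184.
ΔE = −sin λ·ΔX + cos λ·ΔY = −(-0.523242)·(318) + (-0.852184)·(-104) = 255.02 m.
ΔN = −sin φ cos λ·ΔX − sin φ sin λ·ΔY + cos φ·ΔZ = −(0.212447)(-0.852184)(318) − (0.212447)(-0.523242)(-104) + (0.977173)(645) = 676.29 m.
Horizontal magnitude = √(ΔE² + ΔN²) = √(255.02² + 676.29²) = 722.77 m.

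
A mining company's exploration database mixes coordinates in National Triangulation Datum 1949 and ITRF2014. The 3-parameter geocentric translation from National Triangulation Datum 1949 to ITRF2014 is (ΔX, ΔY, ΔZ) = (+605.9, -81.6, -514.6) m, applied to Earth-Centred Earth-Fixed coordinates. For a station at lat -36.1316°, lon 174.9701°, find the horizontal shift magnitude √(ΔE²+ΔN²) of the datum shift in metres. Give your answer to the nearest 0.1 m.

The local east axis at (φ, λ) is (−sin λ, cos λ, 0), so ΔE = −sin(174.9701°)·605.9 + cos(174.9701°)·(-81.6) = 28.16 m.
The local north axis is (−sin φ cos λ, −sin φ sin λ, cos φ), giving ΔN = -355.888 − 4.218 − 415.624 = -775.73 m.
Horizontal magnitude = √(ΔE² + ΔN²) = √(28.16² + (-775.73)²) = 776.24 m.

776.2 m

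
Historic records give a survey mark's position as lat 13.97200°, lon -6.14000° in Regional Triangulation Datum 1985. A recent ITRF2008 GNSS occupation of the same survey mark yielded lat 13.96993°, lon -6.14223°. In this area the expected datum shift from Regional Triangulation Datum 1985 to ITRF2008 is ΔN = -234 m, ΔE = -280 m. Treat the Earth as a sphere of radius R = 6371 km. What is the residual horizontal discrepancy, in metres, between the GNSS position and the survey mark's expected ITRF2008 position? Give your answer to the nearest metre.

40 m

Observed coordinate differences: Δφ = -0.00207°, Δλ = -0.00223°.
Converting to metres (1° lat = 111195 m, cos φ = 0.970414): observed ΔN = -230.2 m, observed ΔE = -240.6 m.
Subtracting the expected shift leaves a residual of -230.2 − (-234) = 3.8 m north and -240.6 − (-280) = 39.4 m east.
Residual distance = √(3.8² + 39.4²) = 39.6 m.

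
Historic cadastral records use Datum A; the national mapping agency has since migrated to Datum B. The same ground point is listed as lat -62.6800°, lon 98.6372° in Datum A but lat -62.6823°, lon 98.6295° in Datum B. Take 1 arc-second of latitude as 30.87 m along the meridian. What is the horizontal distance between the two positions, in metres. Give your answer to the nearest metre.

469 m

Δφ = -62.6823° − -62.6800° = -0.0023°; Δλ = 98.6295° − 98.6372° = -0.0077°.
1° of latitude = 3600 × 30.87 = 111132 m.
ΔN = Δφ × 111132 = -255.6 m; ΔE = Δλ × 111132 × cos(-62.6800°) = -0.0077 × 111132 × 0.458960 = -392.7 m.
Distance = √(ΔE² + ΔN²) = √((-392.7)² + (-255.6)²) = 468.6 m.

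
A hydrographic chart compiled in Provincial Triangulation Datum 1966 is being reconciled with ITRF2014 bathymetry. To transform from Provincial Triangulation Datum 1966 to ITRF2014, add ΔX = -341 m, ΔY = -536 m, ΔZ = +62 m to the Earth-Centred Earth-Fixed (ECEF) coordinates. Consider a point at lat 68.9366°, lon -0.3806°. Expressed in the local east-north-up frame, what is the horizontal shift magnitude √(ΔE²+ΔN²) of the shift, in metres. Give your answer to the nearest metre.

The local east axis at (φ, λ) is (−sin λ, cos λ, 0), so ΔE = −sin(-0.3806°)·(-341) + cos(-0.3806°)·(-536) = -538.25 m.
The local north axis is (−sin φ cos λ, −sin φ sin λ, cos φ), giving ΔN = 318.208 − 3.323 + 22.283 = 337.17 m.
Horizontal magnitude = √(ΔE² + ΔN²) = √((-538.25)² + 337.17²) = 635.14 m.

635 m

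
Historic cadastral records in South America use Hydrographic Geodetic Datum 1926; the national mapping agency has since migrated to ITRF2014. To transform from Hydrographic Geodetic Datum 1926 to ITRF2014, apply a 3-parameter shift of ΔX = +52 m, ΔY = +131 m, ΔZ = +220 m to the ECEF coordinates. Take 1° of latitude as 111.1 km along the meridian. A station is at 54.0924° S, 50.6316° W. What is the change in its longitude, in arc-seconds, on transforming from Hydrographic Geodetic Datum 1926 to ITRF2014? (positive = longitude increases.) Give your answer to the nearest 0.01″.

sin φ = -0.809964, cos φ = 0.586480, sin λ = -0.773084, cos λ = 0.634304.
East component: ΔE = −sin λ·ΔX + cos λ·ΔY = −(-0.773084)(52) + (0.634304)(131) = 123.29 m.
1° of latitude spans 111100 m; at latitude φ, 1° of longitude spans that × cos φ = 65157.9 m, so Δλ = 123.29 / 65157.9 × 3600 = 6.812″.

Δλ = 6.81″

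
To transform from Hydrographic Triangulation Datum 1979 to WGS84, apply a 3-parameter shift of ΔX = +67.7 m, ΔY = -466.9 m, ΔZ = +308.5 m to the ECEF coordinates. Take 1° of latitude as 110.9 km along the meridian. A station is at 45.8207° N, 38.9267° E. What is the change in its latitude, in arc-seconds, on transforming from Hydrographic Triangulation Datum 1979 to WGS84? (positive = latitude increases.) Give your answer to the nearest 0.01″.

sin φ = 0.717162, cos φ = 0.696906, sin λ = 0.628326, cos λ = 0.777950.
North component: ΔN = −sin φ cos λ·ΔX − sin φ sin λ·ΔY + cos φ·ΔZ = −(0.717162)(0.777950)(67.7) − (0.717162)(0.628326)(-466.9) + (0.696906)(308.5) = 387.62 m.
1° of latitude spans 110900 m, so Δφ = 387.62 / 110900 × 3600 = 12.583″.

Δφ = 12.58″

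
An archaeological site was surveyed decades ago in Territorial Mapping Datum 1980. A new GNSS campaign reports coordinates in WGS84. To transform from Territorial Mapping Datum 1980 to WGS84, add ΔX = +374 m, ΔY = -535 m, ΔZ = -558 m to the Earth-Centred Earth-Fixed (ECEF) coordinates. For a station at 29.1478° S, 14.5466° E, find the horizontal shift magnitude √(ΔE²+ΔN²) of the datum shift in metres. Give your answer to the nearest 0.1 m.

At φ = -29.1478°, λ = 14.5466°: sin φ = -0.487064, cos φ = 0.873366, sin λ = 0.251167, cos λ = 0.967944.
ΔE = −sin λ·ΔX + cos λ·ΔY = −(0.251167)·(374) + (0.967944)·(-535) = -611.79 m.
ΔN = −sin φ cos λ·ΔX − sin φ sin λ·ΔY + cos φ·ΔZ = −(-0.487064)(0.967944)(374) − (-0.487064)(0.251167)(-535) + (0.873366)(-558) = -376.46 m.
Horizontal magnitude = √(ΔE² + ΔN²) = √((-611.79)² + (-376.46)²) = 718.34 m.

718.3 m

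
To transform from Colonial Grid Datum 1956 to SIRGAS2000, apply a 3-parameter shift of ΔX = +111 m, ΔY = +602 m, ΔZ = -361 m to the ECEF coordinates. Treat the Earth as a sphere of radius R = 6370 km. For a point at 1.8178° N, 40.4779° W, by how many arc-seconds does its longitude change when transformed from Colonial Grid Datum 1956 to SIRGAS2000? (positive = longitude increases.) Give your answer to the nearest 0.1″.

Δλ = 17.2″

sin φ = 0.031721, cos φ = 0.999497, sin λ = -0.649155, cos λ = 0.760656.
East component: ΔE = −sin λ·ΔX + cos λ·ΔY = −(-0.649155)(111) + (0.760656)(602) = 529.97 m.
1° of latitude spans πR/180 = 111177 m; at latitude φ, 1° of longitude spans that × cos φ = 111121.5 m, so Δλ = 529.97 / 111121.5 × 3600 = 17.169″.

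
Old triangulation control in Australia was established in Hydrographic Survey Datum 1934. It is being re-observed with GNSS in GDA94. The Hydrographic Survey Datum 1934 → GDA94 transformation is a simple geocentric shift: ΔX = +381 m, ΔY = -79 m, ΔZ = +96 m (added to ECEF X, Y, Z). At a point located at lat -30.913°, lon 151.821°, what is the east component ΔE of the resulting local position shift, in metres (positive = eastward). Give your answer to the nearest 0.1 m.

The local east axis at (φ, λ) is (−sin λ, cos λ, 0), so ΔE = −sin(151.821°)·381 + cos(151.821°)·(-79) = -110.28 m.

ΔE = -110.3 m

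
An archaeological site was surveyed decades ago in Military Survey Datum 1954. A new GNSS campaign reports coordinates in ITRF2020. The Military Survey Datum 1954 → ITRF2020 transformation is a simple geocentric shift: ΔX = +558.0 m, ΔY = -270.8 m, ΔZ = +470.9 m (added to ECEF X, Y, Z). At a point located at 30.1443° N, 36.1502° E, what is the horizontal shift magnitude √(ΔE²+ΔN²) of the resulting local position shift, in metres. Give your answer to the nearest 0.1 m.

The local east axis at (φ, λ) is (−sin λ, cos λ, 0), so ΔE = −sin(36.1502°)·558.0 + cos(36.1502°)·(-270.8) = -547.83 m.
The local north axis is (−sin φ cos λ, −sin φ sin λ, cos φ), giving ΔN = -226.267 + 80.221 + 407.217 = 261.17 m.
Horizontal magnitude = √(ΔE² + ΔN²) = √((-547.83)² + 261.17²) = 606.90 m.

606.9 m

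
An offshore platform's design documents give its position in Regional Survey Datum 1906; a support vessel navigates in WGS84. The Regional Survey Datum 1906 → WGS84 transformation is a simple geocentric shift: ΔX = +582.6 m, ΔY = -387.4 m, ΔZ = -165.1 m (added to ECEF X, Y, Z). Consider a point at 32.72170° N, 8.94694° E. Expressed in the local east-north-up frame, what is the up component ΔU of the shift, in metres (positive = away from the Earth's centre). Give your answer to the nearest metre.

ΔU = 344 m

At φ = 32.72170°, λ = 8.94694°: sin φ = 0.540559, cos φ = 0.841306, sin λ = 0.155520, cos λ = 0.987833.
ΔU = cos φ cos λ·ΔX + cos φ sin λ·ΔY + sin φ·ΔZ = (0.841306)(0.987833)(582.6) + (0.841306)(0.155520)(-387.4) + (0.540559)(-165.1) = 344.25 m.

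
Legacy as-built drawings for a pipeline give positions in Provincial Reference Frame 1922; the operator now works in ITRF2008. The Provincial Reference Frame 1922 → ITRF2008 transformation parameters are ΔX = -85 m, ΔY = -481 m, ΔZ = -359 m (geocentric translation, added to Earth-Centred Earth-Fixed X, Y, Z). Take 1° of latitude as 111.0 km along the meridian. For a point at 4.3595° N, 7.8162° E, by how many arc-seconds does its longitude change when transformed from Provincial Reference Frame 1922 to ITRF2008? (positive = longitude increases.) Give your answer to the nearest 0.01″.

Δλ = -15.12″

sin φ = 0.076014, cos φ = 0.997107, sin λ = 0.135996, cos λ = 0.990709.
East component: ΔE = −sin λ·ΔX + cos λ·ΔY = −(0.135996)(-85) + (0.990709)(-481) = -464.97 m.
1° of latitude spans 111000 m; at latitude φ, 1° of longitude spans that × cos φ = 110678.8 m, so Δλ = -464.97 / 110678.8 × 3600 = -15.124″.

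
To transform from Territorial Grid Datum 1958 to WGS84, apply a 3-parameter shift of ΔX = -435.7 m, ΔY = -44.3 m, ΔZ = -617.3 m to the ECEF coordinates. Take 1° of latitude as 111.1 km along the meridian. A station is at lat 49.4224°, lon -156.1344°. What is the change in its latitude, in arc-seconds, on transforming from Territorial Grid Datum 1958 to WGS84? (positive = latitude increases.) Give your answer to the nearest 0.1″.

Δφ = -23.3″

sin φ = 0.759526, cos φ = 0.650477, sin λ = -0.404593, cos λ = -0.914497.
North component: ΔN = −sin φ cos λ·ΔX − sin φ sin λ·ΔY + cos φ·ΔZ = −(0.759526)(-0.914497)(-435.7) − (0.759526)(-0.404593)(-44.3) + (0.650477)(-617.3) = -717.78 m.
1° of latitude spans 111100 m, so Δφ = -717.78 / 111100 × 3600 = -23.259″.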